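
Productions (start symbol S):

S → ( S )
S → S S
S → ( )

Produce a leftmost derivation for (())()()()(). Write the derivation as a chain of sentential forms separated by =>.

S=>SS=>(S)S=>(())S=>(())SS=>(())SSS=>(())SSSS=>(())()SSS=>(())()()SS=>(())()()()S=>(())()()()()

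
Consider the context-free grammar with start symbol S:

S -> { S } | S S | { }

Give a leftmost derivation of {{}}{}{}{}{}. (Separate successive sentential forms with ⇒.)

S ⇒ SS   [S -> S S]
SS ⇒ {S}S   [S -> { S }]
{S}S ⇒ {{}}S   [S -> { }]
{{}}S ⇒ {{}}SS   [S -> S S]
{{}}SS ⇒ {{}}SSS   [S -> S S]
{{}}SSS ⇒ {{}}SSSS   [S -> S S]
{{}}SSSS ⇒ {{}}{}SSS   [S -> { }]
{{}}{}SSS ⇒ {{}}{}{}SS   [S -> { }]
{{}}{}{}SS ⇒ {{}}{}{}{}S   [S -> { }]
{{}}{}{}{}S ⇒ {{}}{}{}{}{}   [S -> { }]

S⇒SS⇒{S}S⇒{{}}S⇒{{}}SS⇒{{}}SSS⇒{{}}SSSS⇒{{}}{}SSS⇒{{}}{}{}SS⇒{{}}{}{}{}S⇒{{}}{}{}{}{}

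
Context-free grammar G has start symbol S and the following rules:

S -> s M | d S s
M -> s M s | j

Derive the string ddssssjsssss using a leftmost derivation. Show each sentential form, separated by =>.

S=>dSs=>ddSss=>ddsMss=>ddssMsss=>ddsssMssss=>ddssssMsssss=>ddssssjsssss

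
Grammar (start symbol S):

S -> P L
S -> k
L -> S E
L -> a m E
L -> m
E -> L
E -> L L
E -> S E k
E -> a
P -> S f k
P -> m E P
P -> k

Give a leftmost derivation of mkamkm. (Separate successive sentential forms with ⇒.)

S ⇒ PL   [S -> P L]
PL ⇒ mEPL   [P -> m E P]
mEPL ⇒ mLLPL   [E -> L L]
mLLPL ⇒ mSELPL   [L -> S E]
mSELPL ⇒ mkELPL   [S -> k]
mkELPL ⇒ mkaLPL   [E -> a]
mkaLPL ⇒ mkamPL   [L -> m]
mkamPL ⇒ mkamkL   [P -> k]
mkamkL ⇒ mkamkm   [L -> m]

S⇒PL⇒mEPL⇒mLLPL⇒mSELPL⇒mkELPL⇒mkaLPL⇒mkamPL⇒mkamkL⇒mkamkm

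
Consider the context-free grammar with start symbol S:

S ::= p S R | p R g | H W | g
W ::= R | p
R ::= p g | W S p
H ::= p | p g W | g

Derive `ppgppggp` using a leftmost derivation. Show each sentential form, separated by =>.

S=>HW=>pW=>pR=>pWSp=>pRSp=>ppgSp=>ppgpRgp=>ppgppggp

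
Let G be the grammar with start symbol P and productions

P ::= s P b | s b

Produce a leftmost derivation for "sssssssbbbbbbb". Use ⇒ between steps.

P ⇒ sPb ⇒ ssPbb ⇒ sssPbbb ⇒ ssssPbbbb ⇒ sssssPbbbbb ⇒ ssssssPbbbbbb ⇒ sssssssbbbbbbb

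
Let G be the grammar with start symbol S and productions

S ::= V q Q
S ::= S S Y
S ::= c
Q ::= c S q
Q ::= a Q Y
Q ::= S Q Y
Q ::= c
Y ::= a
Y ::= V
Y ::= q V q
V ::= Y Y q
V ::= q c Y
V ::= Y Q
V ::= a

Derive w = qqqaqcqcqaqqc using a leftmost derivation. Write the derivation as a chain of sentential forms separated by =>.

S => VqQ => YYqqQ => qVqYqqQ => qYQqYqqQ => qqVqQqYqqQ => qqYQqQqYqqQ => qqqVqQqQqYqqQ => qqqaqQqQqYqqQ => qqqaqcqQqYqqQ => qqqaqcqcqYqqQ => qqqaqcqcqaqqQ => qqqaqcqcqaqqc

S => VqQ   [S ::= V q Q]
VqQ => YYqqQ   [V ::= Y Y q]
YYqqQ => qVqYqqQ   [Y ::= q V q]
qVqYqqQ => qYQqYqqQ   [V ::= Y Q]
qYQqYqqQ => qqVqQqYqqQ   [Y ::= q V q]
qqVqQqYqqQ => qqYQqQqYqqQ   [V ::= Y Q]
qqYQqQqYqqQ => qqqVqQqQqYqqQ   [Y ::= q V q]
qqqVqQqQqYqqQ => qqqaqQqQqYqqQ   [V ::= a]
qqqaqQqQqYqqQ => qqqaqcqQqYqqQ   [Q ::= c]
qqqaqcqQqYqqQ => qqqaqcqcqYqqQ   [Q ::= c]
qqqaqcqcqYqqQ => qqqaqcqcqaqqQ   [Y ::= a]
qqqaqcqcqaqqQ => qqqaqcqcqaqqc   [Q ::= c]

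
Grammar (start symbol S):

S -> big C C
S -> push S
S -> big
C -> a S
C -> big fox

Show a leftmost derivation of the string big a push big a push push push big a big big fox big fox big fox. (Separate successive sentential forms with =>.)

S => big C C => big a S C => big a push S C => big a push big C C C => big a push big a S C C => big a push big a push S C C => big a push big a push push S C C => big a push big a push push push S C C => big a push big a push push push big C C => big a push big a push push push big a S C => big a push big a push push push big a big C C C => big a push big a push push push big a big big fox C C => big a push big a push push push big a big big fox big fox C => big a push big a push push push big a big big fox big fox big fox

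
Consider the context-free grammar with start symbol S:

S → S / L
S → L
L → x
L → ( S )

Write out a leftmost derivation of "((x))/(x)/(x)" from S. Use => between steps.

S => S/L   [S → S / L]
S/L => S/L/L   [S → S / L]
S/L/L => L/L/L   [S → L]
L/L/L => (S)/L/L   [L → ( S )]
(S)/L/L => (L)/L/L   [S → L]
(L)/L/L => ((S))/L/L   [L → ( S )]
((S))/L/L => ((L))/L/L   [S → L]
((L))/L/L => ((x))/L/L   [L → x]
((x))/L/L => ((x))/(S)/L   [L → ( S )]
((x))/(S)/L => ((x))/(L)/L   [S → L]
((x))/(L)/L => ((x))/(x)/L   [L → x]
((x))/(x)/L => ((x))/(x)/(S)   [L → ( S )]
((x))/(x)/(S) => ((x))/(x)/(L)   [S → L]
((x))/(x)/(L) => ((x))/(x)/(x)   [L → x]

S => S/L => S/L/L => L/L/L => (S)/L/L => (L)/L/L => ((S))/L/L => ((L))/L/L => ((x))/L/L => ((x))/(S)/L => ((x))/(L)/L => ((x))/(x)/L => ((x))/(x)/(S) => ((x))/(x)/(L) => ((x))/(x)/(x)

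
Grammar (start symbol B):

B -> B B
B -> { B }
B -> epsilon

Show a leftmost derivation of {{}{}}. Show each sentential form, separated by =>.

B => BB => BBB => {B}BB => {BB}BB => {BBB}BB => {{B}BB}BB => {{}BB}BB => {{}{B}B}BB => {{}{}B}BB => {{}{}}BB => {{}{}}B => {{}{}}

B => BB   [B -> B B]
BB => BBB   [B -> B B]
BBB => {B}BB   [B -> { B }]
{B}BB => {BB}BB   [B -> B B]
{BB}BB => {BBB}BB   [B -> B B]
{BBB}BB => {{B}BB}BB   [B -> { B }]
{{B}BB}BB => {{}BB}BB   [B -> epsilon]
{{}BB}BB => {{}{B}B}BB   [B -> { B }]
{{}{B}B}BB => {{}{}B}BB   [B -> epsilon]
{{}{}B}BB => {{}{}}BB   [B -> epsilon]
{{}{}}BB => {{}{}}B   [B -> epsilon]
{{}{}}B => {{}{}}   [B -> epsilon]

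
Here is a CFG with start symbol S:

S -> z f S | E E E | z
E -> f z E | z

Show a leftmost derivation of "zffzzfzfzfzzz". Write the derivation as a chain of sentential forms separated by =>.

S => zfS   [S -> z f S]
zfS => zfEEE   [S -> E E E]
zfEEE => zffzEEE   [E -> f z E]
zffzEEE => zffzzEE   [E -> z]
zffzzEE => zffzzfzEE   [E -> f z E]
zffzzfzEE => zffzzfzfzEE   [E -> f z E]
zffzzfzfzEE => zffzzfzfzfzEE   [E -> f z E]
zffzzfzfzfzEE => zffzzfzfzfzzE   [E -> z]
zffzzfzfzfzzE => zffzzfzfzfzzz   [E -> z]

S => zfS => zfEEE => zffzEEE => zffzzEE => zffzzfzEE => zffzzfzfzEE => zffzzfzfzfzEE => zffzzfzfzfzzE => zffzzfzfzfzzz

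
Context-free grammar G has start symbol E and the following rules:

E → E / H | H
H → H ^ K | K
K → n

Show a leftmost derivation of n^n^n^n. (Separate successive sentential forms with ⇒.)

E ⇒ H   [E → H]
H ⇒ H^K   [H → H ^ K]
H^K ⇒ H^K^K   [H → H ^ K]
H^K^K ⇒ H^K^K^K   [H → H ^ K]
H^K^K^K ⇒ K^K^K^K   [H → K]
K^K^K^K ⇒ n^K^K^K   [K → n]
n^K^K^K ⇒ n^n^K^K   [K → n]
n^n^K^K ⇒ n^n^n^K   [K → n]
n^n^n^K ⇒ n^n^n^n   [K → n]

E⇒H⇒H^K⇒H^K^K⇒H^K^K^K⇒K^K^K^K⇒n^K^K^K⇒n^n^K^K⇒n^n^n^K⇒n^n^n^n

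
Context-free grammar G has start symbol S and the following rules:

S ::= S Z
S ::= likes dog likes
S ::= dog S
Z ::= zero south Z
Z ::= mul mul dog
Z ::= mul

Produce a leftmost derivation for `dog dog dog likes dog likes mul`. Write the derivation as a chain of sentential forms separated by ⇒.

S ⇒ S Z   [S ::= S Z]
S Z ⇒ dog S Z   [S ::= dog S]
dog S Z ⇒ dog dog S Z   [S ::= dog S]
dog dog S Z ⇒ dog dog dog S Z   [S ::= dog S]
dog dog dog S Z ⇒ dog dog dog likes dog likes Z   [S ::= likes dog likes]
dog dog dog likes dog likes Z ⇒ dog dog dog likes dog likes mul   [Z ::= mul]

S ⇒ S Z ⇒ dog S Z ⇒ dog dog S Z ⇒ dog dog dog S Z ⇒ dog dog dog likes dog likes Z ⇒ dog dog dog likes dog likes mul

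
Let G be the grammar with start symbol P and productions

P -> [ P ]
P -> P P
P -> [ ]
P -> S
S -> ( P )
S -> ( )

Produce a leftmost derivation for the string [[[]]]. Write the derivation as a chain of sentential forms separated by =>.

P => [P]   [P -> [ P ]]
[P] => [[P]]   [P -> [ P ]]
[[P]] => [[[]]]   [P -> [ ]]

P=>[P]=>[[P]]=>[[[]]]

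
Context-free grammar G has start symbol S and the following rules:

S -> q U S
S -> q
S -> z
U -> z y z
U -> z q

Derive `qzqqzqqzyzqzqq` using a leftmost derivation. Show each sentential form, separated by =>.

S => qUS => qzqS => qzqqUS => qzqqzqS => qzqqzqqUS => qzqqzqqzyzS => qzqqzqqzyzqUS => qzqqzqqzyzqzqS => qzqqzqqzyzqzqq

S => qUS   [S -> q U S]
qUS => qzqS   [U -> z q]
qzqS => qzqqUS   [S -> q U S]
qzqqUS => qzqqzqS   [U -> z q]
qzqqzqS => qzqqzqqUS   [S -> q U S]
qzqqzqqUS => qzqqzqqzyzS   [U -> z y z]
qzqqzqqzyzS => qzqqzqqzyzqUS   [S -> q U S]
qzqqzqqzyzqUS => qzqqzqqzyzqzqS   [U -> z q]
qzqqzqqzyzqzqS => qzqqzqqzyzqzqq   [S -> q]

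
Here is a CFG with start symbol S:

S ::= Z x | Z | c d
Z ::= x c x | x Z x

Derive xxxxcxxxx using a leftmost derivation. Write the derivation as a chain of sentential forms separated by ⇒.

S ⇒ Z   [S ::= Z]
Z ⇒ xZx   [Z ::= x Z x]
xZx ⇒ xxZxx   [Z ::= x Z x]
xxZxx ⇒ xxxZxxx   [Z ::= x Z x]
xxxZxxx ⇒ xxxxcxxxx   [Z ::= x c x]

S ⇒ Z ⇒ xZx ⇒ xxZxx ⇒ xxxZxxx ⇒ xxxxcxxxx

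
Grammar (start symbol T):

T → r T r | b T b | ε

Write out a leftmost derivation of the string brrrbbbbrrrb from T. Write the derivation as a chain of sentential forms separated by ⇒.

T ⇒ bTb ⇒ brTrb ⇒ brrTrrb ⇒ brrrTrrrb ⇒ brrrbTbrrrb ⇒ brrrbbTbbrrrb ⇒ brrrbbbbrrrb

T ⇒ bTb   [T → b T b]
bTb ⇒ brTrb   [T → r T r]
brTrb ⇒ brrTrrb   [T → r T r]
brrTrrb ⇒ brrrTrrrb   [T → r T r]
brrrTrrrb ⇒ brrrbTbrrrb   [T → b T b]
brrrbTbrrrb ⇒ brrrbbTbbrrrb   [T → b T b]
brrrbbTbbrrrb ⇒ brrrbbbbrrrb   [T → ε]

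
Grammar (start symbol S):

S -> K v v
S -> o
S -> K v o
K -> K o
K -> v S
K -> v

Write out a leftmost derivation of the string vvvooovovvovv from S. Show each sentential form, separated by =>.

S => Kvv => Kovv => vSovv => vKvvovv => vvSvvovv => vvKvovvovv => vvKovovvovv => vvKoovovvovv => vvKooovovvovv => vvvooovovvovv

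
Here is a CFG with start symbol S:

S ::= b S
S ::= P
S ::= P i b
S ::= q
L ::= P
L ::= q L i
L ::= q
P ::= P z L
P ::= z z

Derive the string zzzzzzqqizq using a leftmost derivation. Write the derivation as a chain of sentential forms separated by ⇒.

S ⇒ P ⇒ PzL ⇒ PzLzL ⇒ zzzLzL ⇒ zzzPzL ⇒ zzzPzLzL ⇒ zzzzzzLzL ⇒ zzzzzzqLizL ⇒ zzzzzzqqizL ⇒ zzzzzzqqizq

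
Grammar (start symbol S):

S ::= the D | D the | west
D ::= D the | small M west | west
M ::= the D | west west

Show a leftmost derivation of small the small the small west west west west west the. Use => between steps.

S => D the => small M west the => small the D west the => small the small M west west the => small the small the D west west the => small the small the small M west west west the => small the small the small west west west west west the

S => D the   [S ::= D the]
D the => small M west the   [D ::= small M west]
small M west the => small the D west the   [M ::= the D]
small the D west the => small the small M west west the   [D ::= small M west]
small the small M west west the => small the small the D west west the   [M ::= the D]
small the small the D west west the => small the small the small M west west west the   [D ::= small M west]
small the small the small M west west west the => small the small the small west west west west west the   [M ::= west west]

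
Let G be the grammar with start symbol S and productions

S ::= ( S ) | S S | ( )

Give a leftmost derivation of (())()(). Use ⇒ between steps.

S ⇒ SS ⇒ (S)S ⇒ (())S ⇒ (())SS ⇒ (())()S ⇒ (())()()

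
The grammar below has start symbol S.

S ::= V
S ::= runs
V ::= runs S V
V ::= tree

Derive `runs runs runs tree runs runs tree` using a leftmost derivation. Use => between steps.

S => V   [S ::= V]
V => runs S V   [V ::= runs S V]
runs S V => runs runs V   [S ::= runs]
runs runs V => runs runs runs S V   [V ::= runs S V]
runs runs runs S V => runs runs runs V V   [S ::= V]
runs runs runs V V => runs runs runs tree V   [V ::= tree]
runs runs runs tree V => runs runs runs tree runs S V   [V ::= runs S V]
runs runs runs tree runs S V => runs runs runs tree runs runs V   [S ::= runs]
runs runs runs tree runs runs V => runs runs runs tree runs runs tree   [V ::= tree]

S => V => runs S V => runs runs V => runs runs runs S V => runs runs runs V V => runs runs runs tree V => runs runs runs tree runs S V => runs runs runs tree runs runs V => runs runs runs tree runs runs tree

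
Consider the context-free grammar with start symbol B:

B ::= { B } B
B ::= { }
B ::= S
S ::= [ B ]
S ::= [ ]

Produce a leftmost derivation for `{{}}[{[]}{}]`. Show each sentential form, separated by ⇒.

B ⇒ {B}B   [B ::= { B } B]
{B}B ⇒ {{}}B   [B ::= { }]
{{}}B ⇒ {{}}S   [B ::= S]
{{}}S ⇒ {{}}[B]   [S ::= [ B ]]
{{}}[B] ⇒ {{}}[{B}B]   [B ::= { B } B]
{{}}[{B}B] ⇒ {{}}[{S}B]   [B ::= S]
{{}}[{S}B] ⇒ {{}}[{[]}B]   [S ::= [ ]]
{{}}[{[]}B] ⇒ {{}}[{[]}{}]   [B ::= { }]

B ⇒ {B}B ⇒ {{}}B ⇒ {{}}S ⇒ {{}}[B] ⇒ {{}}[{B}B] ⇒ {{}}[{S}B] ⇒ {{}}[{[]}B] ⇒ {{}}[{[]}{}]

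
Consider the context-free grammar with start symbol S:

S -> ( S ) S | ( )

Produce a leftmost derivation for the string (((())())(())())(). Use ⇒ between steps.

S ⇒ (S)S ⇒ ((S)S)S ⇒ (((S)S)S)S ⇒ (((())S)S)S ⇒ (((())())S)S ⇒ (((())())(S)S)S ⇒ (((())())(())S)S ⇒ (((())())(())())S ⇒ (((())())(())())()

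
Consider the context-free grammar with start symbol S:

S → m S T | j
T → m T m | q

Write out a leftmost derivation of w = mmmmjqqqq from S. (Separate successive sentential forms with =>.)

S=>mST=>mmSTT=>mmmSTTT=>mmmmSTTTT=>mmmmjTTTT=>mmmmjqTTT=>mmmmjqqTT=>mmmmjqqqT=>mmmmjqqqq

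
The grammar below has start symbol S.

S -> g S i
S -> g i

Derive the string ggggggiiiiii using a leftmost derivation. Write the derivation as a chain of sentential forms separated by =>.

S => gSi   [S -> g S i]
gSi => ggSii   [S -> g S i]
ggSii => gggSiii   [S -> g S i]
gggSiii => ggggSiiii   [S -> g S i]
ggggSiiii => gggggSiiiii   [S -> g S i]
gggggSiiiii => ggggggiiiiii   [S -> g i]

S => gSi => ggSii => gggSiii => ggggSiiii => gggggSiiiii => ggggggiiiiii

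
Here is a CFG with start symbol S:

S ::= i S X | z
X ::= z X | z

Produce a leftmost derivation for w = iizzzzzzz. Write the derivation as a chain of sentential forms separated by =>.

S=>iSX=>iiSXX=>iizXX=>iizzX=>iizzzX=>iizzzzX=>iizzzzzX=>iizzzzzzX=>iizzzzzzz

S => iSX   [S ::= i S X]
iSX => iiSXX   [S ::= i S X]
iiSXX => iizXX   [S ::= z]
iizXX => iizzX   [X ::= z]
iizzX => iizzzX   [X ::= z X]
iizzzX => iizzzzX   [X ::= z X]
iizzzzX => iizzzzzX   [X ::= z X]
iizzzzzX => iizzzzzzX   [X ::= z X]
iizzzzzzX => iizzzzzzz   [X ::= z]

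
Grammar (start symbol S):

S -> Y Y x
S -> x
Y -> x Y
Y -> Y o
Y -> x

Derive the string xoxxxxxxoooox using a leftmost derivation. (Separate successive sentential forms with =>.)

S=>YYx=>YoYx=>xoYx=>xoxYx=>xoxYox=>xoxxYox=>xoxxxYox=>xoxxxYoox=>xoxxxxYoox=>xoxxxxxYoox=>xoxxxxxYooox=>xoxxxxxYoooox=>xoxxxxxxoooox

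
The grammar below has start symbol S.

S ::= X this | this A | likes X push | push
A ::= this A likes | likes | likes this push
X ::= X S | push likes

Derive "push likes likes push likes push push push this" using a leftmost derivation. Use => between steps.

S => X this   [S ::= X this]
X this => X S this   [X ::= X S]
X S this => X S S this   [X ::= X S]
X S S this => X S S S this   [X ::= X S]
X S S S this => push likes S S S this   [X ::= push likes]
push likes S S S this => push likes likes X push S S this   [S ::= likes X push]
push likes likes X push S S this => push likes likes push likes push S S this   [X ::= push likes]
push likes likes push likes push S S this => push likes likes push likes push push S this   [S ::= push]
push likes likes push likes push push S this => push likes likes push likes push push push this   [S ::= push]

S => X this => X S this => X S S this => X S S S this => push likes S S S this => push likes likes X push S S this => push likes likes push likes push S S this => push likes likes push likes push push S this => push likes likes push likes push push push this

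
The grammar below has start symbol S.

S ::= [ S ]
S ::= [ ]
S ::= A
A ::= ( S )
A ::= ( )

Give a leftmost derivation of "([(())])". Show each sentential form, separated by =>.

S => A => (S) => ([S]) => ([A]) => ([(S)]) => ([(A)]) => ([(())])

S => A   [S ::= A]
A => (S)   [A ::= ( S )]
(S) => ([S])   [S ::= [ S ]]
([S]) => ([A])   [S ::= A]
([A]) => ([(S)])   [A ::= ( S )]
([(S)]) => ([(A)])   [S ::= A]
([(A)]) => ([(())])   [A ::= ( )]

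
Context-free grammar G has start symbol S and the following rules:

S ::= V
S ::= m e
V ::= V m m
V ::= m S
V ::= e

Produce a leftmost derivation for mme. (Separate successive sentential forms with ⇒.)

S ⇒ V   [S ::= V]
V ⇒ mS   [V ::= m S]
mS ⇒ mV   [S ::= V]
mV ⇒ mmS   [V ::= m S]
mmS ⇒ mmV   [S ::= V]
mmV ⇒ mme   [V ::= e]

S ⇒ V ⇒ mS ⇒ mV ⇒ mmS ⇒ mmV ⇒ mme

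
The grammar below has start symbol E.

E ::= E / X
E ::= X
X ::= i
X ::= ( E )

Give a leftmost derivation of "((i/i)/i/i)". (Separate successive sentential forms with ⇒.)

E⇒X⇒(E)⇒(E/X)⇒(E/X/X)⇒(X/X/X)⇒((E)/X/X)⇒((E/X)/X/X)⇒((X/X)/X/X)⇒((i/X)/X/X)⇒((i/i)/X/X)⇒((i/i)/i/X)⇒((i/i)/i/i)

E ⇒ X   [E ::= X]
X ⇒ (E)   [X ::= ( E )]
(E) ⇒ (E/X)   [E ::= E / X]
(E/X) ⇒ (E/X/X)   [E ::= E / X]
(E/X/X) ⇒ (X/X/X)   [E ::= X]
(X/X/X) ⇒ ((E)/X/X)   [X ::= ( E )]
((E)/X/X) ⇒ ((E/X)/X/X)   [E ::= E / X]
((E/X)/X/X) ⇒ ((X/X)/X/X)   [E ::= X]
((X/X)/X/X) ⇒ ((i/X)/X/X)   [X ::= i]
((i/X)/X/X) ⇒ ((i/i)/X/X)   [X ::= i]
((i/i)/X/X) ⇒ ((i/i)/i/X)   [X ::= i]
((i/i)/i/X) ⇒ ((i/i)/i/i)   [X ::= i]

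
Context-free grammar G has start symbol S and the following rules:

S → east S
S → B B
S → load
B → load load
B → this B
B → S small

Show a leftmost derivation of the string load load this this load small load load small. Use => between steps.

S => B B => load load B => load load this B => load load this this B => load load this this S small => load load this this B B small => load load this this S small B small => load load this this load small B small => load load this this load small load load small

S => B B   [S → B B]
B B => load load B   [B → load load]
load load B => load load this B   [B → this B]
load load this B => load load this this B   [B → this B]
load load this this B => load load this this S small   [B → S small]
load load this this S small => load load this this B B small   [S → B B]
load load this this B B small => load load this this S small B small   [B → S small]
load load this this S small B small => load load this this load small B small   [S → load]
load load this this load small B small => load load this this load small load load small   [B → load load]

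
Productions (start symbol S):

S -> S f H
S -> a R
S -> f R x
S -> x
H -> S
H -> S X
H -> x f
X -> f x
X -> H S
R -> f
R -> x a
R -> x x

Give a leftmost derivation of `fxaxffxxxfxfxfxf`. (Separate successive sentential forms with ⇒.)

S ⇒ SfH ⇒ SfHfH ⇒ SfHfHfH ⇒ fRxfHfHfH ⇒ fxaxfHfHfH ⇒ fxaxfSXfHfH ⇒ fxaxffRxXfHfH ⇒ fxaxffxxxXfHfH ⇒ fxaxffxxxfxfHfH ⇒ fxaxffxxxfxfSfH ⇒ fxaxffxxxfxfxfH ⇒ fxaxffxxxfxfxfxf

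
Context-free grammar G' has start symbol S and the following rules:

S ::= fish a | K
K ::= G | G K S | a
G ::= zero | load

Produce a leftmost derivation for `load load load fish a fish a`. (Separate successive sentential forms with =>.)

S => K   [S ::= K]
K => G K S   [K ::= G K S]
G K S => load K S   [G ::= load]
load K S => load G K S S   [K ::= G K S]
load G K S S => load load K S S   [G ::= load]
load load K S S => load load G S S   [K ::= G]
load load G S S => load load load S S   [G ::= load]
load load load S S => load load load fish a S   [S ::= fish a]
load load load fish a S => load load load fish a fish a   [S ::= fish a]

S => K => G K S => load K S => load G K S S => load load K S S => load load G S S => load load load S S => load load load fish a S => load load load fish a fish a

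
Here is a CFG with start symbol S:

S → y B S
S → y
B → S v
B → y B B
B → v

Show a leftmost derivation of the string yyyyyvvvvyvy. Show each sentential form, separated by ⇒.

S ⇒ yBS ⇒ ySvS ⇒ yyBSvS ⇒ yyyBBSvS ⇒ yyyyBBBSvS ⇒ yyyyyBBBBSvS ⇒ yyyyyvBBBSvS ⇒ yyyyyvvBBSvS ⇒ yyyyyvvvBSvS ⇒ yyyyyvvvvSvS ⇒ yyyyyvvvvyvS ⇒ yyyyyvvvvyvy

S ⇒ yBS   [S → y B S]
yBS ⇒ ySvS   [B → S v]
ySvS ⇒ yyBSvS   [S → y B S]
yyBSvS ⇒ yyyBBSvS   [B → y B B]
yyyBBSvS ⇒ yyyyBBBSvS   [B → y B B]
yyyyBBBSvS ⇒ yyyyyBBBBSvS   [B → y B B]
yyyyyBBBBSvS ⇒ yyyyyvBBBSvS   [B → v]
yyyyyvBBBSvS ⇒ yyyyyvvBBSvS   [B → v]
yyyyyvvBBSvS ⇒ yyyyyvvvBSvS   [B → v]
yyyyyvvvBSvS ⇒ yyyyyvvvvSvS   [B → v]
yyyyyvvvvSvS ⇒ yyyyyvvvvyvS   [S → y]
yyyyyvvvvyvS ⇒ yyyyyvvvvyvy   [S → y]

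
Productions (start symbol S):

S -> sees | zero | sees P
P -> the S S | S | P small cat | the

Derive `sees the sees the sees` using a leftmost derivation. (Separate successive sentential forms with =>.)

S => sees P => sees the S S => sees the sees P S => sees the sees the S => sees the sees the sees

S => sees P   [S -> sees P]
sees P => sees the S S   [P -> the S S]
sees the S S => sees the sees P S   [S -> sees P]
sees the sees P S => sees the sees the S   [P -> the]
sees the sees the S => sees the sees the sees   [S -> sees]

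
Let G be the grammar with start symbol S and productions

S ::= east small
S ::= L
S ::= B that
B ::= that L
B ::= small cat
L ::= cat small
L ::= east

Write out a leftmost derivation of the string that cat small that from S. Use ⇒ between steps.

S ⇒ B that   [S ::= B that]
B that ⇒ that L that   [B ::= that L]
that L that ⇒ that cat small that   [L ::= cat small]

S ⇒ B that ⇒ that L that ⇒ that cat small that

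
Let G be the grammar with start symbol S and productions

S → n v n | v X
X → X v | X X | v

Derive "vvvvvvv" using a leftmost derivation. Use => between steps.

S => vX   [S → v X]
vX => vXX   [X → X X]
vXX => vXXX   [X → X X]
vXXX => vXXXX   [X → X X]
vXXXX => vXXXXX   [X → X X]
vXXXXX => vXXXXXX   [X → X X]
vXXXXXX => vvXXXXX   [X → v]
vvXXXXX => vvvXXXX   [X → v]
vvvXXXX => vvvvXXX   [X → v]
vvvvXXX => vvvvvXX   [X → v]
vvvvvXX => vvvvvvX   [X → v]
vvvvvvX => vvvvvvv   [X → v]

S=>vX=>vXX=>vXXX=>vXXXX=>vXXXXX=>vXXXXXX=>vvXXXXX=>vvvXXXX=>vvvvXXX=>vvvvvXX=>vvvvvvX=>vvvvvvv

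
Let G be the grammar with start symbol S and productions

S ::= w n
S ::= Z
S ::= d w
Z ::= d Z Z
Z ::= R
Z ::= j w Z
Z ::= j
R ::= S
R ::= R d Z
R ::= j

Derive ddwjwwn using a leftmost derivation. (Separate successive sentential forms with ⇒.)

S ⇒ Z ⇒ dZZ ⇒ dRZ ⇒ dSZ ⇒ ddwZ ⇒ ddwjwZ ⇒ ddwjwR ⇒ ddwjwS ⇒ ddwjwwn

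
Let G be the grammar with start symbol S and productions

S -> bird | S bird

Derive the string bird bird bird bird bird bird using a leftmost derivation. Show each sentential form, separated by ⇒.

S ⇒ S bird ⇒ S bird bird ⇒ S bird bird bird ⇒ S bird bird bird bird ⇒ S bird bird bird bird bird ⇒ bird bird bird bird bird bird

S ⇒ S bird   [S -> S bird]
S bird ⇒ S bird bird   [S -> S bird]
S bird bird ⇒ S bird bird bird   [S -> S bird]
S bird bird bird ⇒ S bird bird bird bird   [S -> S bird]
S bird bird bird bird ⇒ S bird bird bird bird bird   [S -> S bird]
S bird bird bird bird bird ⇒ bird bird bird bird bird bird   [S -> bird]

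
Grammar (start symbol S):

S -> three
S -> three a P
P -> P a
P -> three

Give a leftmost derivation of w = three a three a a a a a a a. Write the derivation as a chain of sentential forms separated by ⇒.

S ⇒ three a P ⇒ three a P a ⇒ three a P a a ⇒ three a P a a a ⇒ three a P a a a a ⇒ three a P a a a a a ⇒ three a P a a a a a a ⇒ three a P a a a a a a a ⇒ three a three a a a a a a a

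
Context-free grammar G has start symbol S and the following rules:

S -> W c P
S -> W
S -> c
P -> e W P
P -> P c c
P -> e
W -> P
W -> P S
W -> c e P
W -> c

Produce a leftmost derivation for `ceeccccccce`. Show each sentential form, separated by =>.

S => WcP   [S -> W c P]
WcP => cePcP   [W -> c e P]
cePcP => cePcccP   [P -> P c c]
cePcccP => cePcccccP   [P -> P c c]
cePcccccP => cePcccccccP   [P -> P c c]
cePcccccccP => ceecccccccP   [P -> e]
ceecccccccP => ceeccccccce   [P -> e]

S => WcP => cePcP => cePcccP => cePcccccP => cePcccccccP => ceecccccccP => ceeccccccce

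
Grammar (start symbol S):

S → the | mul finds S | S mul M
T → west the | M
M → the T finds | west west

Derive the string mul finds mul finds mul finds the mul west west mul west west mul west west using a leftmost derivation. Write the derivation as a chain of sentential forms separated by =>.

S => mul finds S   [S → mul finds S]
mul finds S => mul finds mul finds S   [S → mul finds S]
mul finds mul finds S => mul finds mul finds S mul M   [S → S mul M]
mul finds mul finds S mul M => mul finds mul finds S mul M mul M   [S → S mul M]
mul finds mul finds S mul M mul M => mul finds mul finds mul finds S mul M mul M   [S → mul finds S]
mul finds mul finds mul finds S mul M mul M => mul finds mul finds mul finds S mul M mul M mul M   [S → S mul M]
mul finds mul finds mul finds S mul M mul M mul M => mul finds mul finds mul finds the mul M mul M mul M   [S → the]
mul finds mul finds mul finds the mul M mul M mul M => mul finds mul finds mul finds the mul west west mul M mul M   [M → west west]
mul finds mul finds mul finds the mul west west mul M mul M => mul finds mul finds mul finds the mul west west mul west west mul M   [M → west west]
mul finds mul finds mul finds the mul west west mul west west mul M => mul finds mul finds mul finds the mul west west mul west west mul west west   [M → west west]

S => mul finds S => mul finds mul finds S => mul finds mul finds S mul M => mul finds mul finds S mul M mul M => mul finds mul finds mul finds S mul M mul M => mul finds mul finds mul finds S mul M mul M mul M => mul finds mul finds mul finds the mul M mul M mul M => mul finds mul finds mul finds the mul west west mul M mul M => mul finds mul finds mul finds the mul west west mul west west mul M => mul finds mul finds mul finds the mul west west mul west west mul west west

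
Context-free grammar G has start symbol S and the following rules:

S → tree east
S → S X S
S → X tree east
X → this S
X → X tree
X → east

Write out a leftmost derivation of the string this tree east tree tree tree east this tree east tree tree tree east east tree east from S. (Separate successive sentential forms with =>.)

S => S X S => X tree east X S => X tree tree east X S => X tree tree tree east X S => this S tree tree tree east X S => this tree east tree tree tree east X S => this tree east tree tree tree east X tree S => this tree east tree tree tree east X tree tree S => this tree east tree tree tree east this S tree tree S => this tree east tree tree tree east this tree east tree tree S => this tree east tree tree tree east this tree east tree tree S X S => this tree east tree tree tree east this tree east tree tree tree east X S => this tree east tree tree tree east this tree east tree tree tree east east S => this tree east tree tree tree east this tree east tree tree tree east east tree east

S => S X S   [S → S X S]
S X S => X tree east X S   [S → X tree east]
X tree east X S => X tree tree east X S   [X → X tree]
X tree tree east X S => X tree tree tree east X S   [X → X tree]
X tree tree tree east X S => this S tree tree tree east X S   [X → this S]
this S tree tree tree east X S => this tree east tree tree tree east X S   [S → tree east]
this tree east tree tree tree east X S => this tree east tree tree tree east X tree S   [X → X tree]
this tree east tree tree tree east X tree S => this tree east tree tree tree east X tree tree S   [X → X tree]
this tree east tree tree tree east X tree tree S => this tree east tree tree tree east this S tree tree S   [X → this S]
this tree east tree tree tree east this S tree tree S => this tree east tree tree tree east this tree east tree tree S   [S → tree east]
this tree east tree tree tree east this tree east tree tree S => this tree east tree tree tree east this tree east tree tree S X S   [S → S X S]
this tree east tree tree tree east this tree east tree tree S X S => this tree east tree tree tree east this tree east tree tree tree east X S   [S → tree east]
this tree east tree tree tree east this tree east tree tree tree east X S => this tree east tree tree tree east this tree east tree tree tree east east S   [X → east]
this tree east tree tree tree east this tree east tree tree tree east east S => this tree east tree tree tree east this tree east tree tree tree east east tree east   [S → tree east]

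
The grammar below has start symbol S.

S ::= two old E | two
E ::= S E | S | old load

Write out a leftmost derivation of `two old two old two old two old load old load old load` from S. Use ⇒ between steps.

S ⇒ two old E ⇒ two old S E ⇒ two old two old E E ⇒ two old two old S E E ⇒ two old two old two old E E E ⇒ two old two old two old S E E E ⇒ two old two old two old two E E E ⇒ two old two old two old two old load E E ⇒ two old two old two old two old load old load E ⇒ two old two old two old two old load old load old load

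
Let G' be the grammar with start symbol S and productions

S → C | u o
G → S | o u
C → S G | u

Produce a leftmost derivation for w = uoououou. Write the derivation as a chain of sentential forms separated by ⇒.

S⇒C⇒SG⇒CG⇒SGG⇒CGG⇒SGGG⇒uoGGG⇒uoouGG⇒uoououG⇒uoououou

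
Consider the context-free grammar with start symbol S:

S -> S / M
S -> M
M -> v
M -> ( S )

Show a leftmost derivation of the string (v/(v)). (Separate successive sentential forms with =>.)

S => M => (S) => (S/M) => (M/M) => (v/M) => (v/(S)) => (v/(M)) => (v/(v))

S => M   [S -> M]
M => (S)   [M -> ( S )]
(S) => (S/M)   [S -> S / M]
(S/M) => (M/M)   [S -> M]
(M/M) => (v/M)   [M -> v]
(v/M) => (v/(S))   [M -> ( S )]
(v/(S)) => (v/(M))   [S -> M]
(v/(M)) => (v/(v))   [M -> v]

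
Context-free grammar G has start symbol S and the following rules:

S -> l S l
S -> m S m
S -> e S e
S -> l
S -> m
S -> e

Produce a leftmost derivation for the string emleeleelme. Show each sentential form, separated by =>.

S => eSe   [S -> e S e]
eSe => emSme   [S -> m S m]
emSme => emlSlme   [S -> l S l]
emlSlme => emleSelme   [S -> e S e]
emleSelme => emleeSeelme   [S -> e S e]
emleeSeelme => emleeleelme   [S -> l]

S => eSe => emSme => emlSlme => emleSelme => emleeSeelme => emleeleelme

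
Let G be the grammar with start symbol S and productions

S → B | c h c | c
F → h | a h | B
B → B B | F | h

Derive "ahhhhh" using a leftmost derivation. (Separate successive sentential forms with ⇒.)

S ⇒ B ⇒ BB ⇒ BBB ⇒ BBBB ⇒ FBBB ⇒ ahBBB ⇒ ahBBBB ⇒ ahFBBB ⇒ ahhBBB ⇒ ahhhBB ⇒ ahhhhB ⇒ ahhhhh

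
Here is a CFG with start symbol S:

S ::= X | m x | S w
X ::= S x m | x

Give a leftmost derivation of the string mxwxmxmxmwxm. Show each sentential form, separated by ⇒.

S ⇒ X ⇒ Sxm ⇒ Swxm ⇒ Xwxm ⇒ Sxmwxm ⇒ Xxmwxm ⇒ Sxmxmwxm ⇒ Xxmxmwxm ⇒ Sxmxmxmwxm ⇒ Swxmxmxmwxm ⇒ mxwxmxmxmwxm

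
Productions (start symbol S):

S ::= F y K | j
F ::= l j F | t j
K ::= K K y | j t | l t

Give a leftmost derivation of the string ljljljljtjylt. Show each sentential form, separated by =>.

S=>FyK=>ljFyK=>ljljFyK=>ljljljFyK=>ljljljljFyK=>ljljljljtjyK=>ljljljljtjylt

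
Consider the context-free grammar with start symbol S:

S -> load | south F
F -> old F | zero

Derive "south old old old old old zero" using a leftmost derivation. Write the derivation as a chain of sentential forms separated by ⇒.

S ⇒ south F   [S -> south F]
south F ⇒ south old F   [F -> old F]
south old F ⇒ south old old F   [F -> old F]
south old old F ⇒ south old old old F   [F -> old F]
south old old old F ⇒ south old old old old F   [F -> old F]
south old old old old F ⇒ south old old old old old F   [F -> old F]
south old old old old old F ⇒ south old old old old old zero   [F -> zero]

S ⇒ south F ⇒ south old F ⇒ south old old F ⇒ south old old old F ⇒ south old old old old F ⇒ south old old old old old F ⇒ south old old old old old zero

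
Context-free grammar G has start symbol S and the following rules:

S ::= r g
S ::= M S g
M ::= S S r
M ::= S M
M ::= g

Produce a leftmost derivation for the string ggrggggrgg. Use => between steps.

S => MSg   [S ::= M S g]
MSg => SMSg   [M ::= S M]
SMSg => MSgMSg   [S ::= M S g]
MSgMSg => gSgMSg   [M ::= g]
gSgMSg => gMSggMSg   [S ::= M S g]
gMSggMSg => ggSggMSg   [M ::= g]
ggSggMSg => ggrgggMSg   [S ::= r g]
ggrgggMSg => ggrggggSg   [M ::= g]
ggrggggSg => ggrggggrgg   [S ::= r g]

S=>MSg=>SMSg=>MSgMSg=>gSgMSg=>gMSggMSg=>ggSggMSg=>ggrgggMSg=>ggrggggSg=>ggrggggrgg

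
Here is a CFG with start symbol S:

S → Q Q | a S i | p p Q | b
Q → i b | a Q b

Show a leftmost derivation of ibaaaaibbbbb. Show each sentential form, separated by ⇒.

S ⇒ QQ ⇒ ibQ ⇒ ibaQb ⇒ ibaaQbb ⇒ ibaaaQbbb ⇒ ibaaaaQbbbb ⇒ ibaaaaibbbbb

S ⇒ QQ   [S → Q Q]
QQ ⇒ ibQ   [Q → i b]
ibQ ⇒ ibaQb   [Q → a Q b]
ibaQb ⇒ ibaaQbb   [Q → a Q b]
ibaaQbb ⇒ ibaaaQbbb   [Q → a Q b]
ibaaaQbbb ⇒ ibaaaaQbbbb   [Q → a Q b]
ibaaaaQbbbb ⇒ ibaaaaibbbbb   [Q → i b]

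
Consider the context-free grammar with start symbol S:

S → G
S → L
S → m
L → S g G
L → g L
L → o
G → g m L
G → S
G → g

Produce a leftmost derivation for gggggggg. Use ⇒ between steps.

S ⇒ L   [S → L]
L ⇒ SgG   [L → S g G]
SgG ⇒ LgG   [S → L]
LgG ⇒ SgGgG   [L → S g G]
SgGgG ⇒ LgGgG   [S → L]
LgGgG ⇒ gLgGgG   [L → g L]
gLgGgG ⇒ gSgGgGgG   [L → S g G]
gSgGgGgG ⇒ gGgGgGgG   [S → G]
gGgGgGgG ⇒ gggGgGgG   [G → g]
gggGgGgG ⇒ gggggGgG   [G → g]
gggggGgG ⇒ gggggggG   [G → g]
gggggggG ⇒ gggggggg   [G → g]

S ⇒ L ⇒ SgG ⇒ LgG ⇒ SgGgG ⇒ LgGgG ⇒ gLgGgG ⇒ gSgGgGgG ⇒ gGgGgGgG ⇒ gggGgGgG ⇒ gggggGgG ⇒ gggggggG ⇒ gggggggg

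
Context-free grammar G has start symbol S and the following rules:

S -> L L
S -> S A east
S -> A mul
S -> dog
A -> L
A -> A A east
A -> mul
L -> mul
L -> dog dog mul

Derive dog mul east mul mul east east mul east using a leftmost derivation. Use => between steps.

S => S A east => S A east A east => S A east A east A east => dog A east A east A east => dog L east A east A east => dog mul east A east A east => dog mul east A A east east A east => dog mul east L A east east A east => dog mul east mul A east east A east => dog mul east mul mul east east A east => dog mul east mul mul east east mul east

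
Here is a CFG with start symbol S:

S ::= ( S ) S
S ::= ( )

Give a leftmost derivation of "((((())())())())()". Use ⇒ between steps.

S ⇒ (S)S ⇒ ((S)S)S ⇒ (((S)S)S)S ⇒ ((((S)S)S)S)S ⇒ ((((())S)S)S)S ⇒ ((((())())S)S)S ⇒ ((((())())())S)S ⇒ ((((())())())())S ⇒ ((((())())())())()

S ⇒ (S)S   [S ::= ( S ) S]
(S)S ⇒ ((S)S)S   [S ::= ( S ) S]
((S)S)S ⇒ (((S)S)S)S   [S ::= ( S ) S]
(((S)S)S)S ⇒ ((((S)S)S)S)S   [S ::= ( S ) S]
((((S)S)S)S)S ⇒ ((((())S)S)S)S   [S ::= ( )]
((((())S)S)S)S ⇒ ((((())())S)S)S   [S ::= ( )]
((((())())S)S)S ⇒ ((((())())())S)S   [S ::= ( )]
((((())())())S)S ⇒ ((((())())())())S   [S ::= ( )]
((((())())())())S ⇒ ((((())())())())()   [S ::= ( )]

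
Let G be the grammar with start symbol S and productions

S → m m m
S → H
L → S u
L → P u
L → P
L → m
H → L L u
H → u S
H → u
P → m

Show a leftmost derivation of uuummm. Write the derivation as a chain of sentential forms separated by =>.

S => H => uS => uH => uuS => uuH => uuuS => uuummm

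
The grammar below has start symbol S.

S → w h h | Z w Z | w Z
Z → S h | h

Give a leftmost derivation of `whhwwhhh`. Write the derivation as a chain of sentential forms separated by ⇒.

S⇒ZwZ⇒ShwZ⇒wZhwZ⇒whhwZ⇒whhwSh⇒whhwwhhh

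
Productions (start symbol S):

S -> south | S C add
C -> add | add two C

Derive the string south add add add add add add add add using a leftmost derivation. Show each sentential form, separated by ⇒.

S ⇒ S C add ⇒ S C add C add ⇒ S C add C add C add ⇒ S C add C add C add C add ⇒ south C add C add C add C add ⇒ south add add C add C add C add ⇒ south add add add add C add C add ⇒ south add add add add add add C add ⇒ south add add add add add add add add

S ⇒ S C add   [S -> S C add]
S C add ⇒ S C add C add   [S -> S C add]
S C add C add ⇒ S C add C add C add   [S -> S C add]
S C add C add C add ⇒ S C add C add C add C add   [S -> S C add]
S C add C add C add C add ⇒ south C add C add C add C add   [S -> south]
south C add C add C add C add ⇒ south add add C add C add C add   [C -> add]
south add add C add C add C add ⇒ south add add add add C add C add   [C -> add]
south add add add add C add C add ⇒ south add add add add add add C add   [C -> add]
south add add add add add add C add ⇒ south add add add add add add add add   [C -> add]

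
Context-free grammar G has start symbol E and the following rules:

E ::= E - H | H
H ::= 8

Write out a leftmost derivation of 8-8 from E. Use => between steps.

E => E-H => H-H => 8-H => 8-8

E => E-H   [E ::= E - H]
E-H => H-H   [E ::= H]
H-H => 8-H   [H ::= 8]
8-H => 8-8   [H ::= 8]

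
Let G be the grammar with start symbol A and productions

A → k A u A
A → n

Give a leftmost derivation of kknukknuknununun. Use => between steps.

A => kAuA => kkAuAuA => kknuAuA => kknukAuAuA => kknukkAuAuAuA => kknukknuAuAuA => kknukknukAuAuAuA => kknukknuknuAuAuA => kknukknuknunuAuA => kknukknuknununuA => kknukknuknununun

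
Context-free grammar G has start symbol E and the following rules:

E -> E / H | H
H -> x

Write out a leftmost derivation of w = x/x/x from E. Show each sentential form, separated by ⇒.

E ⇒ E/H ⇒ E/H/H ⇒ H/H/H ⇒ x/H/H ⇒ x/x/H ⇒ x/x/x

E ⇒ E/H   [E -> E / H]
E/H ⇒ E/H/H   [E -> E / H]
E/H/H ⇒ H/H/H   [E -> H]
H/H/H ⇒ x/H/H   [H -> x]
x/H/H ⇒ x/x/H   [H -> x]
x/x/H ⇒ x/x/x   [H -> x]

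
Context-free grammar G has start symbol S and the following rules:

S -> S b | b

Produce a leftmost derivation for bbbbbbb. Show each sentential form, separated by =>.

S => Sb => Sbb => Sbbb => Sbbbb => Sbbbbb => Sbbbbbb => bbbbbbb

S => Sb   [S -> S b]
Sb => Sbb   [S -> S b]
Sbb => Sbbb   [S -> S b]
Sbbb => Sbbbb   [S -> S b]
Sbbbb => Sbbbbb   [S -> S b]
Sbbbbb => Sbbbbbb   [S -> S b]
Sbbbbbb => bbbbbbb   [S -> b]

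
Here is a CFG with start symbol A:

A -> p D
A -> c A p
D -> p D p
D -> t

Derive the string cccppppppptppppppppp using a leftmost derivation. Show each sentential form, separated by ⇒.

A ⇒ cAp ⇒ ccApp ⇒ cccAppp ⇒ cccpDppp ⇒ cccppDpppp ⇒ cccpppDppppp ⇒ cccppppDpppppp ⇒ cccpppppDppppppp ⇒ cccppppppDpppppppp ⇒ cccpppppppDppppppppp ⇒ cccppppppptppppppppp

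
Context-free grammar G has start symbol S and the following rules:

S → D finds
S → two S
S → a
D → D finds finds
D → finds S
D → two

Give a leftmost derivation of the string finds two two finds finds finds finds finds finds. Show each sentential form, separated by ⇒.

S ⇒ D finds ⇒ D finds finds finds ⇒ finds S finds finds finds ⇒ finds two S finds finds finds ⇒ finds two D finds finds finds finds ⇒ finds two D finds finds finds finds finds finds ⇒ finds two two finds finds finds finds finds finds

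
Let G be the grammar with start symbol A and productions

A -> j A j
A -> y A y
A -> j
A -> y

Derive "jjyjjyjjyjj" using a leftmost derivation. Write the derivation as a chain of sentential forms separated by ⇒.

A ⇒ jAj ⇒ jjAjj ⇒ jjyAyjj ⇒ jjyjAjyjj ⇒ jjyjjAjjyjj ⇒ jjyjjyjjyjj

A ⇒ jAj   [A -> j A j]
jAj ⇒ jjAjj   [A -> j A j]
jjAjj ⇒ jjyAyjj   [A -> y A y]
jjyAyjj ⇒ jjyjAjyjj   [A -> j A j]
jjyjAjyjj ⇒ jjyjjAjjyjj   [A -> j A j]
jjyjjAjjyjj ⇒ jjyjjyjjyjj   [A -> y]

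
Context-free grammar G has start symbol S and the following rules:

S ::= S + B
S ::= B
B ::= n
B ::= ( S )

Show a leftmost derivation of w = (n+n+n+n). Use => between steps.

S => B => (S) => (S+B) => (S+B+B) => (S+B+B+B) => (B+B+B+B) => (n+B+B+B) => (n+n+B+B) => (n+n+n+B) => (n+n+n+n)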